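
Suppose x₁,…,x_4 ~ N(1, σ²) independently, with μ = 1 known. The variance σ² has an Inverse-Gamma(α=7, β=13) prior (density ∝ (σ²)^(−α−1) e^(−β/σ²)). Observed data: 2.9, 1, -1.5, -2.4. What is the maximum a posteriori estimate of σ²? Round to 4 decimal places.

Sum of squared deviations about the known mean: SS = (2.9−1)² + (1−1)² + (-1.5−1)² + (-2.4−1)² = 21.42.
The Normal likelihood contributes (σ²)^(−n/2) exp(−SS/(2σ²)), so the posterior is Inverse-Gamma(α + n/2, β + SS/2) = Inverse-Gamma(9, 23.71).
The mode of Inverse-Gamma(a, b) is b/(a+1) = 23.71/10 ≈ 2.3710.

σ̂²_MAP = 2.3710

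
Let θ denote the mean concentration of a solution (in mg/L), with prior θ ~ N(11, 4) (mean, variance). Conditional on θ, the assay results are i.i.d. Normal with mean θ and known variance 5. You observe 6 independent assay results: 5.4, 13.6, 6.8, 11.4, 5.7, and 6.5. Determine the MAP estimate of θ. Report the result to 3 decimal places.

n = 6; x̄ = (5.4 + 13.6 + 6.8 + 11.4 + 5.7 + 6.5)/6 = 49.4/6 = 247/30 ≈ 8.2333.
For a Normal prior and Normal likelihood with known variance, the posterior is Normal; its mode equals its mean, the precision-weighted average.
Prior precision 1/σ₀² = 1/4 = 0.25; data precision n/σ² = 6/5 = 1.2.
θ̂ = (0.25·11 + 1.2·(247/30)) / (0.25 + 1.2) = 12.63/1.45 = 1263/145 ≈ 8.710.

θ̂_MAP = 8.710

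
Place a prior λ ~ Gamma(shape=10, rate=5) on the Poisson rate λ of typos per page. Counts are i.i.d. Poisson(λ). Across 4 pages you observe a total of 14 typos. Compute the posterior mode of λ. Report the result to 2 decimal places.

Σxᵢ = 14, n = 4.
Posterior ∝ λ^9e^(−5λ) · λ^14e^(−4λ) = λ^23e^(−9λ), i.e. Gamma(shape=24, rate=9).
The mode of a Gamma(a, b) with a ≥ 1 (shape–rate) is (a−1)/b = 23/9 ≈ 2.56.

λ̂_MAP = 2.56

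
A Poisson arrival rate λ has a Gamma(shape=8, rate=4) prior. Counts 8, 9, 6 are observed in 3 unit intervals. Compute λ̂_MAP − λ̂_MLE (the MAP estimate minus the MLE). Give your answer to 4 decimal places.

MAP − MLE = -3.3810

Σxᵢ = 23. Posterior is Gamma(31, 7); MAP = (31−1)/7 = 30/7 ≈ 4.28571.
MLE = x̄ = 23/3 ≈ 7.66667.
Difference = 30/7 − 23/3 = -71/21 ≈ -3.3810.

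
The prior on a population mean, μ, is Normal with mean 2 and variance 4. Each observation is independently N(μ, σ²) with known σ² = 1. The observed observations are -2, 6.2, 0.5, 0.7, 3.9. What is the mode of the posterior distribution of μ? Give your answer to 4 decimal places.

n = 5; x̄ = ((-2) + 6.2 + 0.5 + 0.7 + 3.9)/5 = 9.3/5 = 1.86.
For a Normal prior and Normal likelihood with known variance, the posterior is Normal; its mode equals its mean, the precision-weighted average.
Prior precision 1/σ₀² = 1/4 = 0.25; data precision n/σ² = 5/1 = 5.
μ̂ = (0.25·2 + 5·1.86) / (0.25 + 5) = 9.8/5.25 = 28/15 ≈ 1.8667.

μ̂_MAP = 1.8667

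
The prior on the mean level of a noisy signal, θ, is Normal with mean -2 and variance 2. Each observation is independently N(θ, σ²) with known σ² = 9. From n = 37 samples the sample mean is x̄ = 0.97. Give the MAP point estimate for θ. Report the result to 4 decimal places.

θ̂_MAP = 0.6480

n = 37, x̄ = 0.97.
For a Normal prior and Normal likelihood with known variance, the posterior is Normal; its mode equals its mean, the precision-weighted average.
Prior precision 1/σ₀² = 1/2 = 0.5; data precision n/σ² = 37/9.
θ̂ = (0.5·(-2) + (37/9)·0.97) / (0.5 + 37/9) = (2689/900)/(83/18) = 2689/4150 ≈ 0.6480.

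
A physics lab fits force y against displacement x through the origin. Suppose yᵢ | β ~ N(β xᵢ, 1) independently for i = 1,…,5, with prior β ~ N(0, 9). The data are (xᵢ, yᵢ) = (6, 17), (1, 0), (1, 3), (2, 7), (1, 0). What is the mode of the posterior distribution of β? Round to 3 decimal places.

β̂_MAP = 2.760

log p(β | y) = −Σ(yᵢ − βxᵢ)²/(2·1) − β²/(2·9) + const.
Setting the derivative to zero: Σxᵢ(yᵢ − βxᵢ)/1 − β/9 = 0, so β = Σxᵢyᵢ / (Σxᵢ² + σ²/τ²).
Σxᵢyᵢ = 6·17 + 1·0 + 1·3 + 2·7 + 1·0 = 119; Σxᵢ² = 43; σ²/τ² = 1/9.
β̂_MAP = 119 / (43 + 1/9) = 119/(388/9) = 1071/388 ≈ 2.760.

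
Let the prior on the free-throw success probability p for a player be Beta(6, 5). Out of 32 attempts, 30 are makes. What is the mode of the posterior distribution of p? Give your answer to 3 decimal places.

p̂_MAP = 0.854

Prior: Beta(6, 5).
Data: 30 successes in 32 trials. The binomial likelihood contributes p^30(1−p)^2, so the posterior is Beta(6+30, 5+2) = Beta(36, 7).
For Beta(a, b) with a, b > 1 the mode is (a−1)/(a+b−2) = 35/41 ≈ 0.854.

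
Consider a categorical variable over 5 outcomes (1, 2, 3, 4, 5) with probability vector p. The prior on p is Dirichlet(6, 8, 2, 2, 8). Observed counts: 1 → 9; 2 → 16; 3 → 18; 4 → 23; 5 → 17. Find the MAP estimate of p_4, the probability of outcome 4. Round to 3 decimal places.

MAP estimate: 0.231

The posterior is Dirichlet(αᵢ + nᵢ) = Dirichlet(15, 24, 20, 25, 25).
For a Dirichlet(a₁,…,a_K) with all aᵢ > 1, the mode has j-th component (aⱼ − 1)/(Σaᵢ − K).
Here Σaᵢ = 109 and K = 5, so p_4 = (25 − 1)/(109 − 5) = 24/104 ≈ 0.231.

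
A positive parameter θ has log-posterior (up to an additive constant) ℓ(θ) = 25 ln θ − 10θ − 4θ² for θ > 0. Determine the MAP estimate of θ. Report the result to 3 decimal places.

θ̂_MAP = 1.250

ℓ'(θ) = 25/θ − 10 − 8θ. Setting this to zero and multiplying by θ: 8θ² + 10θ − 25 = 0.
θ = (−10 + √(10² + 4·8·25)) / (2·8) = (−10 + √900) / 16 = (−10 + 30)/16 = 5/4.
ℓ''(θ) = −25/θ² − 8 < 0, confirming a maximum.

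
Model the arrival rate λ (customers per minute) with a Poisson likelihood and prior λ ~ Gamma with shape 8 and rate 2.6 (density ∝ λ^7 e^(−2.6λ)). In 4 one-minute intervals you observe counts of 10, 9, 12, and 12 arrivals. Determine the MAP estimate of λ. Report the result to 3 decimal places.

Σxᵢ = 10+9+12+12 = 43, with n = 4.
Posterior ∝ λ^7e^(−2.6λ) · λ^43e^(−4λ) = λ^50e^(−6.6λ), i.e. Gamma(shape=51, rate=6.6).
The mode of a Gamma(a, b) with a ≥ 1 (shape–rate) is (a−1)/b = 50/6.6 ≈ 7.576.

λ̂_MAP = 7.576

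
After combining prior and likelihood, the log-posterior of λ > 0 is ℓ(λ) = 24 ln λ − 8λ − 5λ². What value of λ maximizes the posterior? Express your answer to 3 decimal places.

ℓ'(λ) = 24/λ − 8 − 10λ. Setting this to zero and multiplying by λ: 10λ² + 8λ − 24 = 0.
λ = (−8 + √(8² + 4·10·24)) / (2·10) = (−8 + √1024) / 20 = (−8 + 32)/20 = 6/5.
ℓ''(λ) = −24/λ² − 10 < 0, confirming a maximum.

λ̂_MAP = 1.200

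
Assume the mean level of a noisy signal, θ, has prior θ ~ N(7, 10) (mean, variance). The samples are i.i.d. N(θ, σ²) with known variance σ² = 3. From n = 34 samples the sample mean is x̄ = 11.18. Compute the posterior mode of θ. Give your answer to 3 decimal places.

n = 34, x̄ = 11.18.
For a Normal prior and Normal likelihood with known variance, the posterior is Normal; its mode equals its mean, the precision-weighted average.
Prior precision 1/σ₀² = 1/10 = 0.1; data precision n/σ² = 34/3.
θ̂ = (0.1·7 + (34/3)·11.18) / (0.1 + 34/3) = (19111/150)/(343/30) = 19111/1715 ≈ 11.143.

θ̂_MAP = 11.143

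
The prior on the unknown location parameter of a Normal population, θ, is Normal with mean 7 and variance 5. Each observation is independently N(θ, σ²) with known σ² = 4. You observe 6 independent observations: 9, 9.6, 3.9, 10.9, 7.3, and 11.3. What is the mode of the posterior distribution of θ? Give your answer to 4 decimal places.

n = 6; x̄ = (9 + 9.6 + 3.9 + 10.9 + 7.3 + 11.3)/6 = 52/6 = 26/3 ≈ 8.6667.
For a Normal prior and Normal likelihood with known variance, the posterior is Normal; its mode equals its mean, the precision-weighted average.
Prior precision 1/σ₀² = 1/5 = 0.2; data precision n/σ² = 6/4 = 1.5.
θ̂ = (0.2·7 + 1.5·(26/3)) / (0.2 + 1.5) = 14.4/1.7 = 144/17 ≈ 8.4706.

θ̂_MAP = 8.4706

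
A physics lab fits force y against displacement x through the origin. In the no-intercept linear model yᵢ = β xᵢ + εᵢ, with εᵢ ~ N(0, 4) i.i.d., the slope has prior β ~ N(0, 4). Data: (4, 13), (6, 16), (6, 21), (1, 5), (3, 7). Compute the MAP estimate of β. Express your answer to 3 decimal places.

β̂_MAP = 3.030

log p(β | y) = −Σ(yᵢ − βxᵢ)²/(2·4) − β²/(2·4) + const.
Setting the derivative to zero: Σxᵢ(yᵢ − βxᵢ)/4 − β/4 = 0, so β = Σxᵢyᵢ / (Σxᵢ² + σ²/τ²).
Σxᵢyᵢ = 4·13 + 6·16 + 6·21 + 1·5 + 3·7 = 300; Σxᵢ² = 98; σ²/τ² = 1.
β̂_MAP = 300 / (98 + 1) = 300/99 ≈ 3.030.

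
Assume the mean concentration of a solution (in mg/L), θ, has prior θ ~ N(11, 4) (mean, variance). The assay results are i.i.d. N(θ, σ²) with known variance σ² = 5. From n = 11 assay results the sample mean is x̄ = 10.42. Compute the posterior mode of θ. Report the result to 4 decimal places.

θ̂_MAP = 10.4792

n = 11, x̄ = 10.42.
For a Normal prior and Normal likelihood with known variance, the posterior is Normal; its mode equals its mean, the precision-weighted average.
Prior precision 1/σ₀² = 1/4 = 0.25; data precision n/σ² = 11/5 = 2.2.
θ̂ = (0.25·11 + 2.2·10.42) / (0.25 + 2.2) = 25.674/2.45 = 12837/1225 ≈ 10.4792.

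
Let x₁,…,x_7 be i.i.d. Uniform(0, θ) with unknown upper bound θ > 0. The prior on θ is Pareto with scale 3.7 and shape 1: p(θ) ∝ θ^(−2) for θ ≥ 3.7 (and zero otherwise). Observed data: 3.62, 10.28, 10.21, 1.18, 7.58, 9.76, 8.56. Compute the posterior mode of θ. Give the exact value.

θ̂_MAP = 10.28

The Uniform(0, θ) likelihood is θ^(−n) for θ ≥ max(xᵢ), zero otherwise. Here max(xᵢ) = 10.28.
Posterior ∝ θ^(−2) · θ^(−7) = θ^(−9) on θ ≥ max(3.7, 10.28) = 10.28.
This density is strictly decreasing in θ, so the posterior mode lies at the lower boundary of the support.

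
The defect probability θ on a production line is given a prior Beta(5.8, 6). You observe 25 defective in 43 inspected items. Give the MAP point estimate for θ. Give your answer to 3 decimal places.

θ̂_MAP = 0.564

Prior: Beta(5.8, 6).
Data: 25 successes in 43 trials. The binomial likelihood contributes θ^25(1−θ)^18, so the posterior is Beta(5.8+25, 6+18) = Beta(30.8, 24).
For Beta(a, b) with a, b > 1 the mode is (a−1)/(a+b−2) = 29.8/52.8 ≈ 0.564.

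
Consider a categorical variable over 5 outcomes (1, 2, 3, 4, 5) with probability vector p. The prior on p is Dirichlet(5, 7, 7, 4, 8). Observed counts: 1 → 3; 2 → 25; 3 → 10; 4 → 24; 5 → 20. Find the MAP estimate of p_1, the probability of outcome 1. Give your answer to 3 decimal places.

MAP estimate: 0.065

The posterior is Dirichlet(αᵢ + nᵢ) = Dirichlet(8, 32, 17, 28, 28).
For a Dirichlet(a₁,…,a_K) with all aᵢ > 1, the mode has j-th component (aⱼ − 1)/(Σaᵢ − K).
Here Σaᵢ = 113 and K = 5, so p_1 = (8 − 1)/(113 − 5) = 7/108 ≈ 0.065.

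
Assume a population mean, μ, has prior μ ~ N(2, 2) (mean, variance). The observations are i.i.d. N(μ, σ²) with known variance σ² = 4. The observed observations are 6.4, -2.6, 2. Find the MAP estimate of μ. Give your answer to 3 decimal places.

μ̂_MAP = 1.960

n = 3; x̄ = (6.4 + (-2.6) + 2)/3 = 5.8/3 = 29/15 ≈ 1.9333.
For a Normal prior and Normal likelihood with known variance, the posterior is Normal; its mode equals its mean, the precision-weighted average.
Prior precision 1/σ₀² = 1/2 = 0.5; data precision n/σ² = 3/4 = 0.75.
μ̂ = (0.5·2 + 0.75·(29/15)) / (0.5 + 0.75) = 2.45/1.25 = 1.960.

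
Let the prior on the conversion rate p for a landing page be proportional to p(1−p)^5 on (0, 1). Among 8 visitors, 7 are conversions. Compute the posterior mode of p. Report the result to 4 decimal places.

p̂_MAP = 0.5714

The prior density ∝ p(1−p)^5 is the kernel of Beta(2, 6).
Data: 7 successes in 8 trials. The binomial likelihood contributes p^7(1−p)^1, so the posterior is Beta(2+7, 6+1) = Beta(9, 7).
For Beta(a, b) with a, b > 1 the mode is (a−1)/(a+b−2) = 8/14 ≈ 0.5714.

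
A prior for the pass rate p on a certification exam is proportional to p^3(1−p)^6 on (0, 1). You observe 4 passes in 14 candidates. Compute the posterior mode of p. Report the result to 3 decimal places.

p̂_MAP = 0.304

The prior density ∝ p^3(1−p)^6 is the kernel of Beta(4, 7).
Data: 4 successes in 14 trials. The binomial likelihood contributes p^4(1−p)^10, so the posterior is Beta(4+4, 7+10) = Beta(8, 17).
For Beta(a, b) with a, b > 1 the mode is (a−1)/(a+b−2) = 7/23 ≈ 0.304.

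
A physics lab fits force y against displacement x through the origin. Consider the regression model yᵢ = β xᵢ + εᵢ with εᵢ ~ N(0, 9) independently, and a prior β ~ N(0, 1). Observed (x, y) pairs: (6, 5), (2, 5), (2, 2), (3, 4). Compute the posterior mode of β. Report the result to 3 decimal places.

log p(β | y) = −Σ(yᵢ − βxᵢ)²/(2·9) − β²/(2·1) + const.
Setting the derivative to zero: Σxᵢ(yᵢ − βxᵢ)/9 − β/1 = 0, so β = Σxᵢyᵢ / (Σxᵢ² + σ²/τ²).
Σxᵢyᵢ = 6·5 + 2·5 + 2·2 + 3·4 = 56; Σxᵢ² = 53; σ²/τ² = 9.
β̂_MAP = 56 / (53 + 9) = 56/62 ≈ 0.903.

β̂_MAP = 0.903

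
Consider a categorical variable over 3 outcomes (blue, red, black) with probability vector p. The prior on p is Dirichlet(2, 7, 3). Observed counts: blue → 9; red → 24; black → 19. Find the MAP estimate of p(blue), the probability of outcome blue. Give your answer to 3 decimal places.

MAP estimate of p(blue) = 0.164

The posterior is Dirichlet(αᵢ + nᵢ) = Dirichlet(11, 31, 22).
For a Dirichlet(a₁,…,a_K) with all aᵢ > 1, the mode has j-th component (aⱼ − 1)/(Σaᵢ − K).
Here Σaᵢ = 64 and K = 3, so p(blue) = (11 − 1)/(64 − 3) = 10/61 ≈ 0.164.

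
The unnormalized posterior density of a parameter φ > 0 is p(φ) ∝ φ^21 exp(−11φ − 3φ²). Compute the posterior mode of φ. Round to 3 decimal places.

φ̂_MAP = 1.167

ℓ'(φ) = 21/φ − 11 − 6φ. Setting this to zero and multiplying by φ: 6φ² + 11φ − 21 = 0.
φ = (−11 + √(11² + 4·6·21)) / (2·6) = (−11 + √625) / 12 = (−11 + 25)/12 = 7/6.
ℓ''(φ) = −21/φ² − 6 < 0, confirming a maximum.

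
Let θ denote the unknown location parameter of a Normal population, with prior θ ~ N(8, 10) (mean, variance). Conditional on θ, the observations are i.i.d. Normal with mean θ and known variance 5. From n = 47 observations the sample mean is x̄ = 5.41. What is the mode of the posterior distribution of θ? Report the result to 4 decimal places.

n = 47, x̄ = 5.41.
For a Normal prior and Normal likelihood with known variance, the posterior is Normal; its mode equals its mean, the precision-weighted average.
Prior precision 1/σ₀² = 1/10 = 0.1; data precision n/σ² = 47/5 = 9.4.
θ̂ = (0.1·8 + 9.4·5.41) / (0.1 + 9.4) = 51.654/9.5 = 25827/4750 ≈ 5.4373.

θ̂_MAP = 5.4373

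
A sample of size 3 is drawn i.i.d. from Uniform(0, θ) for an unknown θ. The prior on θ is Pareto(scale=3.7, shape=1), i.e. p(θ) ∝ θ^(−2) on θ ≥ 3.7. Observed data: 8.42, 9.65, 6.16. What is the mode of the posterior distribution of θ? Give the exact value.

θ̂_MAP = 9.65

The Uniform(0, θ) likelihood is θ^(−n) for θ ≥ max(xᵢ), zero otherwise. Here max(xᵢ) = 9.65.
Posterior ∝ θ^(−2) · θ^(−3) = θ^(−5) on θ ≥ max(3.7, 9.65) = 9.65.
This density is strictly decreasing in θ, so the posterior mode lies at the lower boundary of the support.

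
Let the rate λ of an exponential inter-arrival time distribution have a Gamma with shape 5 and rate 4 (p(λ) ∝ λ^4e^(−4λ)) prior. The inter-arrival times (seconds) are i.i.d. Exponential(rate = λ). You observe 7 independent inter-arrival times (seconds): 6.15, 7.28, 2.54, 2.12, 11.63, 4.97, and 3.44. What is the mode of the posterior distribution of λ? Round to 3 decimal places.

λ̂_MAP = 0.261

The Exponential(rate=λ) likelihood is ∝ λ^n e^(−λΣtᵢ). Here n = 7 and Σtᵢ = 6.15 + 7.28 + 2.54 + 2.12 + 11.63 + 4.97 + 3.44 = 38.13.
Posterior ∝ λ^4e^(−4λ) · λ^7e^(−38.13λ) = λ^11e^(−42.13λ), i.e. Gamma(12, 42.13).
Mode = (a−1)/b = 11/42.13 ≈ 0.261.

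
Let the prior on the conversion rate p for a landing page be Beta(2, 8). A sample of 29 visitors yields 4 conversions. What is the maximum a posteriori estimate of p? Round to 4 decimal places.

Prior: Beta(2, 8).
Data: 4 successes in 29 trials. The binomial likelihood contributes p^4(1−p)^25, so the posterior is Beta(2+4, 8+25) = Beta(6, 33).
For Beta(a, b) with a, b > 1 the mode is (a−1)/(a+b−2) = 5/37 ≈ 0.1351.

p̂_MAP = 0.1351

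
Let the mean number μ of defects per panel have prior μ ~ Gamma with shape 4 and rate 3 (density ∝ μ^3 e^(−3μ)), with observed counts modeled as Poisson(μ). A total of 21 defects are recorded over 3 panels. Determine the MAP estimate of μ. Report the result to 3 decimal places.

Σxᵢ = 21, n = 3.
Posterior ∝ μ^3e^(−3μ) · μ^21e^(−3μ) = μ^24e^(−6μ), i.e. Gamma(shape=25, rate=6).
The mode of a Gamma(a, b) with a ≥ 1 (shape–rate) is (a−1)/b = 24/6 ≈ 4.000.

μ̂_MAP = 4.000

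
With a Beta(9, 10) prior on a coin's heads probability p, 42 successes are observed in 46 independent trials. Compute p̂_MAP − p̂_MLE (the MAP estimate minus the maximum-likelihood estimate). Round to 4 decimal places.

Posterior is Beta(51, 14); MAP = (51−1)/(65−2) = 50/63 ≈ 0.79365.
MLE ignores the prior: p̂_MLE = k/n = 42/46 ≈ 0.91304.
Difference = 50/63 − 42/46 = -173/1449 ≈ -0.1194.

MAP − MLE = -0.1194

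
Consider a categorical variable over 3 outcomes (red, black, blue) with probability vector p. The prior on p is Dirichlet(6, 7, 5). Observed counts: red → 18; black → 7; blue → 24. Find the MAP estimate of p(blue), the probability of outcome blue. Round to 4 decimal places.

The posterior is Dirichlet(αᵢ + nᵢ) = Dirichlet(24, 14, 29).
For a Dirichlet(a₁,…,a_K) with all aᵢ > 1, the mode has j-th component (aⱼ − 1)/(Σaᵢ − K).
Here Σaᵢ = 67 and K = 3, so p(blue) = (29 − 1)/(67 − 3) = 28/64 ≈ 0.4375.

MAP estimate of p(blue) = 0.4375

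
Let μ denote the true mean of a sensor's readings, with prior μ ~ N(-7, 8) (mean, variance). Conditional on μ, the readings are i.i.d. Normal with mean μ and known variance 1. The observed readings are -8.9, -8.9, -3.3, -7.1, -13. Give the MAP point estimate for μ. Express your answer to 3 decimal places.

n = 5; x̄ = ((-8.9) + (-8.9) + (-3.3) + (-7.1) + (-13))/5 = -41.2/5 = -8.24.
For a Normal prior and Normal likelihood with known variance, the posterior is Normal; its mode equals its mean, the precision-weighted average.
Prior precision 1/σ₀² = 1/8 = 0.125; data precision n/σ² = 5/1 = 5.
μ̂ = (0.125·(-7) + 5·(-8.24)) / (0.125 + 5) = (-42.075)/5.125 = -1683/205 ≈ -8.210.

μ̂_MAP = -8.210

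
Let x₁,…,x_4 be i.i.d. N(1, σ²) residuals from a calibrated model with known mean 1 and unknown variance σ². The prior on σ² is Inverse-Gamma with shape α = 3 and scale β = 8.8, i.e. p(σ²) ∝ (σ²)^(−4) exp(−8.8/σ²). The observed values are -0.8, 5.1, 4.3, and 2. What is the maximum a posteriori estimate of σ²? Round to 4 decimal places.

Sum of squared deviations about the known mean: SS = (-0.8−1)² + (5.1−1)² + (4.3−1)² + (2−1)² = 31.94.
The Normal likelihood contributes (σ²)^(−n/2) exp(−SS/(2σ²)), so the posterior is Inverse-Gamma(α + n/2, β + SS/2) = Inverse-Gamma(5, 24.77).
The mode of Inverse-Gamma(a, b) is b/(a+1) = 24.77/6 ≈ 4.1283.

σ̂²_MAP = 4.1283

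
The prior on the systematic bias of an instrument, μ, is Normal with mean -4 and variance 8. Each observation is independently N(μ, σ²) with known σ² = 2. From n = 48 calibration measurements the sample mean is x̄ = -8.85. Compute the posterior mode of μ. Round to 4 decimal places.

n = 48, x̄ = -8.85.
For a Normal prior and Normal likelihood with known variance, the posterior is Normal; its mode equals its mean, the precision-weighted average.
Prior precision 1/σ₀² = 1/8 = 0.125; data precision n/σ² = 48/2 = 24.
μ̂ = (0.125·(-4) + 24·(-8.85)) / (0.125 + 24) = (-212.9)/24.125 = -8516/965 ≈ -8.8249.

μ̂_MAP = -8.8249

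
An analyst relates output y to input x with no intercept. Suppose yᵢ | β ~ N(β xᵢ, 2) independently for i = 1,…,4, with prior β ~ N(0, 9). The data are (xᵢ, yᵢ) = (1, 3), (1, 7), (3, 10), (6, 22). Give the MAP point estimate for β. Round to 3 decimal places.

log p(β | y) = −Σ(yᵢ − βxᵢ)²/(2·2) − β²/(2·9) + const.
Setting the derivative to zero: Σxᵢ(yᵢ − βxᵢ)/2 − β/9 = 0, so β = Σxᵢyᵢ / (Σxᵢ² + σ²/τ²).
Σxᵢyᵢ = 1·3 + 1·7 + 3·10 + 6·22 = 172; Σxᵢ² = 47; σ²/τ² = 2/9.
β̂_MAP = 172 / (47 + 2/9) = 172/(425/9) = 1548/425 ≈ 3.642.

β̂_MAP = 3.642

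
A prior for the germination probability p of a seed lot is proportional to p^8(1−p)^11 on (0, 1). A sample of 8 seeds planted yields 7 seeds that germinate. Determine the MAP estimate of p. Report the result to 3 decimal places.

The prior density ∝ p^8(1−p)^11 is the kernel of Beta(9, 12).
Data: 7 successes in 8 trials. The binomial likelihood contributes p^7(1−p)^1, so the posterior is Beta(9+7, 12+1) = Beta(16, 13).
For Beta(a, b) with a, b > 1 the mode is (a−1)/(a+b−2) = 15/27 ≈ 0.556.

p̂_MAP = 0.556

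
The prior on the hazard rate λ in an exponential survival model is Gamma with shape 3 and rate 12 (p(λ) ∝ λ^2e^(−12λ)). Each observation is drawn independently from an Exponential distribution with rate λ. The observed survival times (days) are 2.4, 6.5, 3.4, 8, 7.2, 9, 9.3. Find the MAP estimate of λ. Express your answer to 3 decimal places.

The Exponential(rate=λ) likelihood is ∝ λ^n e^(−λΣtᵢ). Here n = 7 and Σtᵢ = 2.4 + 6.5 + 3.4 + 8 + 7.2 + 9 + 9.3 = 45.8.
Posterior ∝ λ^2e^(−12λ) · λ^7e^(−45.8λ) = λ^9e^(−57.8λ), i.e. Gamma(10, 57.8).
Mode = (a−1)/b = 9/57.8 ≈ 0.156.

λ̂_MAP = 0.156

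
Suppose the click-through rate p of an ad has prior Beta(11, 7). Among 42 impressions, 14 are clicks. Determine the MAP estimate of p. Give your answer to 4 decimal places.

Prior: Beta(11, 7).
Data: 14 successes in 42 trials. The binomial likelihood contributes p^14(1−p)^28, so the posterior is Beta(11+14, 7+28) = Beta(25, 35).
For Beta(a, b) with a, b > 1 the mode is (a−1)/(a+b−2) = 24/58 ≈ 0.4138.

p̂_MAP = 0.4138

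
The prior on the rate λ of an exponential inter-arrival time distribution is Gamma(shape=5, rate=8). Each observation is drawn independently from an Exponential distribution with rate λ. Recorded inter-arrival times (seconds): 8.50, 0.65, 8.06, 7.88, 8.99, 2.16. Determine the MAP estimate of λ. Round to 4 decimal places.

The Exponential(rate=λ) likelihood is ∝ λ^n e^(−λΣtᵢ). Here n = 6 and Σtᵢ = 8.50 + 0.65 + 8.06 + 7.88 + 8.99 + 2.16 = 36.24.
Posterior ∝ λ^4e^(−8λ) · λ^6e^(−36.24λ) = λ^10e^(−44.24λ), i.e. Gamma(11, 44.24).
Mode = (a−1)/b = 10/44.24 ≈ 0.2260.

λ̂_MAP = 0.2260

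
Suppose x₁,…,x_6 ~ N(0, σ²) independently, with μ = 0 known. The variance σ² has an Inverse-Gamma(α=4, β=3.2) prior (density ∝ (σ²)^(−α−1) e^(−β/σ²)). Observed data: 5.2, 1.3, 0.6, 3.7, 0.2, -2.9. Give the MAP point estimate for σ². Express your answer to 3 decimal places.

Sum of squared deviations about the known mean: SS = (5.2−0)² + (1.3−0)² + (0.6−0)² + (3.7−0)² + (0.2−0)² + (-2.9−0)² = 51.23.
The Normal likelihood contributes (σ²)^(−n/2) exp(−SS/(2σ²)), so the posterior is Inverse-Gamma(α + n/2, β + SS/2) = Inverse-Gamma(7, 28.815).
The mode of Inverse-Gamma(a, b) is b/(a+1) = 28.815/8 ≈ 3.602.

σ̂²_MAP = 3.602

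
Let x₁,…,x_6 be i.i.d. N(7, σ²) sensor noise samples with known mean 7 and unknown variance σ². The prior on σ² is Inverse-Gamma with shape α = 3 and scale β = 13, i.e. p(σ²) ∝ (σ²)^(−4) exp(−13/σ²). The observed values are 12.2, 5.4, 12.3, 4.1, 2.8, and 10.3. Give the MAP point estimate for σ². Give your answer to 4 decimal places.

σ̂²_MAP = 8.6164

Sum of squared deviations about the known mean: SS = (12.2−7)² + (5.4−7)² + (12.3−7)² + (4.1−7)² + (2.8−7)² + (10.3−7)² = 94.63.
The Normal likelihood contributes (σ²)^(−n/2) exp(−SS/(2σ²)), so the posterior is Inverse-Gamma(α + n/2, β + SS/2) = Inverse-Gamma(6, 60.315).
The mode of Inverse-Gamma(a, b) is b/(a+1) = 60.315/7 ≈ 8.6164.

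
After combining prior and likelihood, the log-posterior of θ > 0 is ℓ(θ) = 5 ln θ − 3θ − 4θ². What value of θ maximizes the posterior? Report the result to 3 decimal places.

θ̂_MAP = 0.625

ℓ'(θ) = 5/θ − 3 − 8θ. Setting this to zero and multiplying by θ: 8θ² + 3θ − 5 = 0.
θ = (−3 + √(3² + 4·8·5)) / (2·8) = (−3 + √169) / 16 = (−3 + 13)/16 = 5/8.
ℓ''(θ) = −5/θ² − 8 < 0, confirming a maximum.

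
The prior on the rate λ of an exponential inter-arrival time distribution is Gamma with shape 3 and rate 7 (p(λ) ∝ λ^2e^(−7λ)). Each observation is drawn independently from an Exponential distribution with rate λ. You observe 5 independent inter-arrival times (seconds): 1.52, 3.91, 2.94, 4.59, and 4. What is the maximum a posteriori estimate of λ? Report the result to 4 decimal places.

λ̂_MAP = 0.2922

The Exponential(rate=λ) likelihood is ∝ λ^n e^(−λΣtᵢ). Here n = 5 and Σtᵢ = 1.52 + 3.91 + 2.94 + 4.59 + 4 = 16.96.
Posterior ∝ λ^2e^(−7λ) · λ^5e^(−16.96λ) = λ^7e^(−23.96λ), i.e. Gamma(8, 23.96).
Mode = (a−1)/b = 7/23.96 ≈ 0.2922.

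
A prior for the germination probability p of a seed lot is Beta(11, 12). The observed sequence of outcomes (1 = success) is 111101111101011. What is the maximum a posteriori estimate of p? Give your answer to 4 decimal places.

Prior: Beta(11, 12).
Data: 12 successes in 15 trials (from the sequence). The binomial likelihood contributes p^12(1−p)^3, so the posterior is Beta(11+12, 12+3) = Beta(23, 15).
For Beta(a, b) with a, b > 1 the mode is (a−1)/(a+b−2) = 22/36 ≈ 0.6111.

p̂_MAP = 0.6111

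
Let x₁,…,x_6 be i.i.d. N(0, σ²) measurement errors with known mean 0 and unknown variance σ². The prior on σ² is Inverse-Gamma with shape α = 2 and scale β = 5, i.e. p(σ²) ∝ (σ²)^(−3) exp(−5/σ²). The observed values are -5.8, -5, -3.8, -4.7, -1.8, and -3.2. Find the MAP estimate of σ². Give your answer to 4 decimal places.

σ̂²_MAP = 9.8875

Sum of squared deviations about the known mean: SS = (-5.8−0)² + (-5−0)² + (-3.8−0)² + (-4.7−0)² + (-1.8−0)² + (-3.2−0)² = 108.65.
The Normal likelihood contributes (σ²)^(−n/2) exp(−SS/(2σ²)), so the posterior is Inverse-Gamma(α + n/2, β + SS/2) = Inverse-Gamma(5, 59.325).
The mode of Inverse-Gamma(a, b) is b/(a+1) = 59.325/6 ≈ 9.8875.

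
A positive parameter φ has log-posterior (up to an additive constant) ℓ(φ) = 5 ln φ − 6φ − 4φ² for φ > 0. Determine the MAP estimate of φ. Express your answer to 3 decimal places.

ℓ'(φ) = 5/φ − 6 − 8φ. Setting this to zero and multiplying by φ: 8φ² + 6φ − 5 = 0.
φ = (−6 + √(6² + 4·8·5)) / (2·8) = (−6 + √196) / 16 = (−6 + 14)/16 = 1/2.
ℓ''(φ) = −5/φ² − 8 < 0, confirming a maximum.

φ̂_MAP = 0.500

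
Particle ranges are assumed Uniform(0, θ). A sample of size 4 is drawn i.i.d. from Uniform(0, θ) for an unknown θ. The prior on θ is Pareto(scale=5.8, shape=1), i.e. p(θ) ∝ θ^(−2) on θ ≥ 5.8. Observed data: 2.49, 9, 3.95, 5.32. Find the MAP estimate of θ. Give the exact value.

θ̂_MAP = 9

The Uniform(0, θ) likelihood is θ^(−n) for θ ≥ max(xᵢ), zero otherwise. Here max(xᵢ) = 9.
Posterior ∝ θ^(−2) · θ^(−4) = θ^(−6) on θ ≥ max(5.8, 9) = 9.
This density is strictly decreasing in θ, so the posterior mode lies at the lower boundary of the support.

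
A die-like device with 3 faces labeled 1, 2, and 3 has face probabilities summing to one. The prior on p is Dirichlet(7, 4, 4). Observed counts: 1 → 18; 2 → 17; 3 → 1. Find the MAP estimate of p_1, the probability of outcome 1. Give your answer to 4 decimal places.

MAP estimate: 0.5000

The posterior is Dirichlet(αᵢ + nᵢ) = Dirichlet(25, 21, 5).
For a Dirichlet(a₁,…,a_K) with all aᵢ > 1, the mode has j-th component (aⱼ − 1)/(Σaᵢ − K).
Here Σaᵢ = 51 and K = 3, so p_1 = (25 − 1)/(51 − 3) = 24/48 ≈ 0.5000.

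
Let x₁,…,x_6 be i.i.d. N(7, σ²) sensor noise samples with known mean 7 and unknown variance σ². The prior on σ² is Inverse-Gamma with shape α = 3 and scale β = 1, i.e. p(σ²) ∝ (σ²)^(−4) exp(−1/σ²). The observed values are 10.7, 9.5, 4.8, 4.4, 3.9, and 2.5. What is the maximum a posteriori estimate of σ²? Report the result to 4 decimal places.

Sum of squared deviations about the known mean: SS = (10.7−7)² + (9.5−7)² + (4.8−7)² + (4.4−7)² + (3.9−7)² + (2.5−7)² = 61.4.
The Normal likelihood contributes (σ²)^(−n/2) exp(−SS/(2σ²)), so the posterior is Inverse-Gamma(α + n/2, β + SS/2) = Inverse-Gamma(6, 31.7).
The mode of Inverse-Gamma(a, b) is b/(a+1) = 31.7/7 ≈ 4.5286.

σ̂²_MAP = 4.5286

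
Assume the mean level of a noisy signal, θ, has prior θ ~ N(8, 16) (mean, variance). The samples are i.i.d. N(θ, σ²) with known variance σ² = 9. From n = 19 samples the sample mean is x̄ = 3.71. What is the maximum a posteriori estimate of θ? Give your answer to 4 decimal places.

θ̂_MAP = 3.8334

n = 19, x̄ = 3.71.
For a Normal prior and Normal likelihood with known variance, the posterior is Normal; its mode equals its mean, the precision-weighted average.
Prior precision 1/σ₀² = 1/16 = 0.0625; data precision n/σ² = 19/9.
θ̂ = (0.0625·8 + (19/9)·3.71) / (0.0625 + 19/9) = (7499/900)/(313/144) = 29996/7825 ≈ 3.8334.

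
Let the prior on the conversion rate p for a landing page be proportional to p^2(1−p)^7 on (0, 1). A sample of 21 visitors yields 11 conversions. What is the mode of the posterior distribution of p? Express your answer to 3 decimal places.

The prior density ∝ p^2(1−p)^7 is the kernel of Beta(3, 8).
Data: 11 successes in 21 trials. The binomial likelihood contributes p^11(1−p)^10, so the posterior is Beta(3+11, 8+10) = Beta(14, 18).
For Beta(a, b) with a, b > 1 the mode is (a−1)/(a+b−2) = 13/30 ≈ 0.433.

p̂_MAP = 0.433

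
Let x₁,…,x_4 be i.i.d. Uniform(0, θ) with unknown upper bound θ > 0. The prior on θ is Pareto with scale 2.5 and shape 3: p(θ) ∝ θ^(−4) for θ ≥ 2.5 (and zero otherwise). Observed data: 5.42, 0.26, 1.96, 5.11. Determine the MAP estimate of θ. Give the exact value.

The Uniform(0, θ) likelihood is θ^(−n) for θ ≥ max(xᵢ), zero otherwise. Here max(xᵢ) = 5.42.
Posterior ∝ θ^(−4) · θ^(−4) = θ^(−8) on θ ≥ max(2.5, 5.42) = 5.42.
This density is strictly decreasing in θ, so the posterior mode lies at the lower boundary of the support.

θ̂_MAP = 5.42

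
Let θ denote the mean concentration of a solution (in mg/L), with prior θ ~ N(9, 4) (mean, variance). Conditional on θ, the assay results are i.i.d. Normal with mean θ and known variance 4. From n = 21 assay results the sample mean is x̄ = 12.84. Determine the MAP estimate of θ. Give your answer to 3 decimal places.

n = 21, x̄ = 12.84.
For a Normal prior and Normal likelihood with known variance, the posterior is Normal; its mode equals its mean, the precision-weighted average.
Prior precision 1/σ₀² = 1/4 = 0.25; data precision n/σ² = 21/4 = 5.25.
θ̂ = (0.25·9 + 5.25·12.84) / (0.25 + 5.25) = 69.66/5.5 = 3483/275 ≈ 12.665.

θ̂_MAP = 12.665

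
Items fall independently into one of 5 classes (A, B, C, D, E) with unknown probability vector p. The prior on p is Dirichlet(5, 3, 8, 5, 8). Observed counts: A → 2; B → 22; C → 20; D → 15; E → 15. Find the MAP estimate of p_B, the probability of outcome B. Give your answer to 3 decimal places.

The posterior is Dirichlet(αᵢ + nᵢ) = Dirichlet(7, 25, 28, 20, 23).
For a Dirichlet(a₁,…,a_K) with all aᵢ > 1, the mode has j-th component (aⱼ − 1)/(Σaᵢ − K).
Here Σaᵢ = 103 and K = 5, so p_B = (25 − 1)/(103 − 5) = 24/98 ≈ 0.245.

MAP estimate of p_B = 0.245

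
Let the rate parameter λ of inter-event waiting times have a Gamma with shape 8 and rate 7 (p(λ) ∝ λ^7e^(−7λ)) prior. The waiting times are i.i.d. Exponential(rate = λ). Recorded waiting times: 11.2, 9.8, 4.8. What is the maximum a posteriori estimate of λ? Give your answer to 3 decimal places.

The Exponential(rate=λ) likelihood is ∝ λ^n e^(−λΣtᵢ). Here n = 3 and Σtᵢ = 11.2 + 9.8 + 4.8 = 25.8.
Posterior ∝ λ^7e^(−7λ) · λ^3e^(−25.8λ) = λ^10e^(−32.8λ), i.e. Gamma(11, 32.8).
Mode = (a−1)/b = 10/32.8 ≈ 0.305.

λ̂_MAP = 0.305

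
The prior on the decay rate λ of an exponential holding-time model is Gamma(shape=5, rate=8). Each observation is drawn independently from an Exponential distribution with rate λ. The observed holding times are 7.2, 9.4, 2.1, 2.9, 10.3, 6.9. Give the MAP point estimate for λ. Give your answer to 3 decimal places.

The Exponential(rate=λ) likelihood is ∝ λ^n e^(−λΣtᵢ). Here n = 6 and Σtᵢ = 7.2 + 9.4 + 2.1 + 2.9 + 10.3 + 6.9 = 38.8.
Posterior ∝ λ^4e^(−8λ) · λ^6e^(−38.8λ) = λ^10e^(−46.8λ), i.e. Gamma(11, 46.8).
Mode = (a−1)/b = 10/46.8 ≈ 0.214.

λ̂_MAP = 0.214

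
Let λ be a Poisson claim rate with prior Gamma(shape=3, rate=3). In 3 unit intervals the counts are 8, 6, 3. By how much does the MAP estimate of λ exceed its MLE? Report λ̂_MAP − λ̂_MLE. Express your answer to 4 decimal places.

Σxᵢ = 17. Posterior is Gamma(20, 6); MAP = (20−1)/6 = 19/6 ≈ 3.16667.
MLE = x̄ = 17/3 ≈ 5.66667.
Difference = 19/6 − 17/3 = -5/2 ≈ -2.5000.

MAP − MLE = -2.5000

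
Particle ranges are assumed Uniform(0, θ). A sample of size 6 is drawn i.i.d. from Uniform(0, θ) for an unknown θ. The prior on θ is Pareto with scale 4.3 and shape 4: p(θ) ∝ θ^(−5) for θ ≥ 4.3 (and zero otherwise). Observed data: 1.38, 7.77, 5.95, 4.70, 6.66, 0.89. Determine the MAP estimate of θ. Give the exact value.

The Uniform(0, θ) likelihood is θ^(−n) for θ ≥ max(xᵢ), zero otherwise. Here max(xᵢ) = 7.77.
Posterior ∝ θ^(−5) · θ^(−6) = θ^(−11) on θ ≥ max(4.3, 7.77) = 7.77.
This density is strictly decreasing in θ, so the posterior mode lies at the lower boundary of the support.

θ̂_MAP = 7.77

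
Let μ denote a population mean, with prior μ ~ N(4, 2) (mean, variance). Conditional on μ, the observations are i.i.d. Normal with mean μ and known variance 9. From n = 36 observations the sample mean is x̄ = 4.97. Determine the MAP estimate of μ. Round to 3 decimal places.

μ̂_MAP = 4.862

n = 36, x̄ = 4.97.
For a Normal prior and Normal likelihood with known variance, the posterior is Normal; its mode equals its mean, the precision-weighted average.
Prior precision 1/σ₀² = 1/2 = 0.5; data precision n/σ² = 36/9 = 4.
μ̂ = (0.5·4 + 4·4.97) / (0.5 + 4) = 21.88/4.5 = 1094/225 ≈ 4.862.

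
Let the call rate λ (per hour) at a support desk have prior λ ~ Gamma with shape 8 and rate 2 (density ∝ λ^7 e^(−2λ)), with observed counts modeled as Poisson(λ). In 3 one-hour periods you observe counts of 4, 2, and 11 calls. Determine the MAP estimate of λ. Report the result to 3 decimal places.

Σxᵢ = 4+2+11 = 17, with n = 3.
Posterior ∝ λ^7e^(−2λ) · λ^17e^(−3λ) = λ^24e^(−5λ), i.e. Gamma(shape=25, rate=5).
The mode of a Gamma(a, b) with a ≥ 1 (shape–rate) is (a−1)/b = 24/5 ≈ 4.800.

λ̂_MAP = 4.800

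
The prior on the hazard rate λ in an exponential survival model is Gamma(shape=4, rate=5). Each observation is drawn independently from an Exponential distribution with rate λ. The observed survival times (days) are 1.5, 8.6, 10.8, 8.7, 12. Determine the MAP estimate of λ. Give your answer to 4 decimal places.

The Exponential(rate=λ) likelihood is ∝ λ^n e^(−λΣtᵢ). Here n = 5 and Σtᵢ = 1.5 + 8.6 + 10.8 + 8.7 + 12 = 41.6.
Posterior ∝ λ^3e^(−5λ) · λ^5e^(−41.6λ) = λ^8e^(−46.6λ), i.e. Gamma(9, 46.6).
Mode = (a−1)/b = 8/46.6 ≈ 0.1717.

λ̂_MAP = 0.1717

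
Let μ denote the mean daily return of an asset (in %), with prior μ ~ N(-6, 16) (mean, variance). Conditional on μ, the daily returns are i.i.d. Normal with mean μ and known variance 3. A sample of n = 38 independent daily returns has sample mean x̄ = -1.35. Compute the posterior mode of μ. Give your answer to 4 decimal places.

μ̂_MAP = -1.3728

n = 38, x̄ = -1.35.
For a Normal prior and Normal likelihood with known variance, the posterior is Normal; its mode equals its mean, the precision-weighted average.
Prior precision 1/σ₀² = 1/16 = 0.0625; data precision n/σ² = 38/3.
μ̂ = (0.0625·(-6) + (38/3)·(-1.35)) / (0.0625 + 38/3) = (-17.475)/(611/48) = -4194/3055 ≈ -1.3728.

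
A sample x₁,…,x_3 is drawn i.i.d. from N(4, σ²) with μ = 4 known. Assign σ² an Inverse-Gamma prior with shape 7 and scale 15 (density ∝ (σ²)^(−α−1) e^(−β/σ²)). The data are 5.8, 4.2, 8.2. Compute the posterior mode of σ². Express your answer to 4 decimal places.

Sum of squared deviations about the known mean: SS = (5.8−4)² + (4.2−4)² + (8.2−4)² = 20.92.
The Normal likelihood contributes (σ²)^(−n/2) exp(−SS/(2σ²)), so the posterior is Inverse-Gamma(α + n/2, β + SS/2) = Inverse-Gamma(8.5, 25.46).
The mode of Inverse-Gamma(a, b) is b/(a+1) = 25.46/9.5 ≈ 2.6800.

σ̂²_MAP = 2.6800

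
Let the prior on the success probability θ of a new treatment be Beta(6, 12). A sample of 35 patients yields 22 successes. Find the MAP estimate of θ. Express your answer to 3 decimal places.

Prior: Beta(6, 12).
Data: 22 successes in 35 trials. The binomial likelihood contributes θ^22(1−θ)^13, so the posterior is Beta(6+22, 12+13) = Beta(28, 25).
For Beta(a, b) with a, b > 1 the mode is (a−1)/(a+b−2) = 27/51 ≈ 0.529.

θ̂_MAP = 0.529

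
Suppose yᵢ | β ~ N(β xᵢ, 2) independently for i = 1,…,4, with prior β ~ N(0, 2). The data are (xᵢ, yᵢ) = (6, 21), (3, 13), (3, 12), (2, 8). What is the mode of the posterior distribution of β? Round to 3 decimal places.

β̂_MAP = 3.678

log p(β | y) = −Σ(yᵢ − βxᵢ)²/(2·2) − β²/(2·2) + const.
Setting the derivative to zero: Σxᵢ(yᵢ − βxᵢ)/2 − β/2 = 0, so β = Σxᵢyᵢ / (Σxᵢ² + σ²/τ²).
Σxᵢyᵢ = 6·21 + 3·13 + 3·12 + 2·8 = 217; Σxᵢ² = 58; σ²/τ² = 1.
β̂_MAP = 217 / (58 + 1) = 217/59 ≈ 3.678.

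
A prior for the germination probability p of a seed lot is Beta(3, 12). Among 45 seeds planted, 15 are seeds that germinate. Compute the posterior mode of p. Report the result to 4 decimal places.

Prior: Beta(3, 12).
Data: 15 successes in 45 trials. The binomial likelihood contributes p^15(1−p)^30, so the posterior is Beta(3+15, 12+30) = Beta(18, 42).
For Beta(a, b) with a, b > 1 the mode is (a−1)/(a+b−2) = 17/58 ≈ 0.2931.

p̂_MAP = 0.2931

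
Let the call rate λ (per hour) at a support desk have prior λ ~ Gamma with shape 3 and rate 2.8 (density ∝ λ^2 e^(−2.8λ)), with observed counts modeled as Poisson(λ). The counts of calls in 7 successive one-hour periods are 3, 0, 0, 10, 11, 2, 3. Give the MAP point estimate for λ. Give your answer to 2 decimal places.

λ̂_MAP = 3.16

Σxᵢ = 3+0+0+10+11+2+3 = 29, with n = 7.
Posterior ∝ λ^2e^(−2.8λ) · λ^29e^(−7λ) = λ^31e^(−9.8λ), i.e. Gamma(shape=32, rate=9.8).
The mode of a Gamma(a, b) with a ≥ 1 (shape–rate) is (a−1)/b = 31/9.8 ≈ 3.16.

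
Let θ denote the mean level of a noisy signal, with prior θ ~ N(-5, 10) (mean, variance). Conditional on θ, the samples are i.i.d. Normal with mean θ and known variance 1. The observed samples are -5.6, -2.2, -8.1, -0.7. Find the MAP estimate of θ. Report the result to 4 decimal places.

n = 4; x̄ = ((-5.6) + (-2.2) + (-8.1) + (-0.7))/4 = -16.6/4 = -4.15.
For a Normal prior and Normal likelihood with known variance, the posterior is Normal; its mode equals its mean, the precision-weighted average.
Prior precision 1/σ₀² = 1/10 = 0.1; data precision n/σ² = 4/1 = 4.
θ̂ = (0.1·(-5) + 4·(-4.15)) / (0.1 + 4) = (-17.1)/4.1 = -171/41 ≈ -4.1707.

θ̂_MAP = -4.1707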